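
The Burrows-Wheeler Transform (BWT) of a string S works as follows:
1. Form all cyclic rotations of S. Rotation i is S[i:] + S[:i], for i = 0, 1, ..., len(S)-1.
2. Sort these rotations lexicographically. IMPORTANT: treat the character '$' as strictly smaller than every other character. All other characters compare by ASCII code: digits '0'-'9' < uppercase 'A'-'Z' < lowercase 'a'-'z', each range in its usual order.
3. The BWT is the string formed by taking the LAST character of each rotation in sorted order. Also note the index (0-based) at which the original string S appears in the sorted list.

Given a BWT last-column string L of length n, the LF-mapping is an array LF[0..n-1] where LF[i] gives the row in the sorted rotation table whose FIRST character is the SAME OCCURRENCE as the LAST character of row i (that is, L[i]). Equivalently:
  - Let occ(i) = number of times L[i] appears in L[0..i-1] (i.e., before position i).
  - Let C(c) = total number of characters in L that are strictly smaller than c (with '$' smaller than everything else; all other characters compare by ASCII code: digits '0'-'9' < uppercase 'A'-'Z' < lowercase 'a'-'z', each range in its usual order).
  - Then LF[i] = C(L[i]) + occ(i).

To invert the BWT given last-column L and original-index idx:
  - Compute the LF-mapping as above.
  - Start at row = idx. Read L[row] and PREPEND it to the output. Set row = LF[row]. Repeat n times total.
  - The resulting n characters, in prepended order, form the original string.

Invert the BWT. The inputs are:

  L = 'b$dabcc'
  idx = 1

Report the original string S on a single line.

LF mapping: 2 0 6 1 3 4 5
Walk LF starting at row 1, prepending L[row]:
  step 1: row=1, L[1]='$', prepend. Next row=LF[1]=0
  step 2: row=0, L[0]='b', prepend. Next row=LF[0]=2
  step 3: row=2, L[2]='d', prepend. Next row=LF[2]=6
  step 4: row=6, L[6]='c', prepend. Next row=LF[6]=5
  step 5: row=5, L[5]='c', prepend. Next row=LF[5]=4
  step 6: row=4, L[4]='b', prepend. Next row=LF[4]=3
  step 7: row=3, L[3]='a', prepend. Next row=LF[3]=1
Reversed output: abccdb$

Answer: abccdb$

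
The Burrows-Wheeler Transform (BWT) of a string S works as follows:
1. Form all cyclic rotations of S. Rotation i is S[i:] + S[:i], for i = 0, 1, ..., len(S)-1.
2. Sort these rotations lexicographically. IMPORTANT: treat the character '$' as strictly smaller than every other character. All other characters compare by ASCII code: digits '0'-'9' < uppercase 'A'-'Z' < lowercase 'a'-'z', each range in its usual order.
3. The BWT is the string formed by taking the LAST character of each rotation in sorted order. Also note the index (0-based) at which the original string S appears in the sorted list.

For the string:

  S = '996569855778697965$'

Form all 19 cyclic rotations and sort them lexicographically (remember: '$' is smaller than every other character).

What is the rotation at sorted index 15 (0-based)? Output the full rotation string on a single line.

All 19 rotations (rotation i = S[i:]+S[:i]):
  rot[0] = 996569855778697965$
  rot[1] = 96569855778697965$9
  rot[2] = 6569855778697965$99
  rot[3] = 569855778697965$996
  rot[4] = 69855778697965$9965
  rot[5] = 9855778697965$99656
  rot[6] = 855778697965$996569
  rot[7] = 55778697965$9965698
  rot[8] = 5778697965$99656985
  rot[9] = 778697965$996569855
  rot[10] = 78697965$9965698557
  rot[11] = 8697965$99656985577
  rot[12] = 697965$996569855778
  rot[13] = 97965$9965698557786
  rot[14] = 7965$99656985577869
  rot[15] = 965$996569855778697
  rot[16] = 65$9965698557786979
  rot[17] = 5$99656985577869796
  rot[18] = $996569855778697965
Sorted (with $ < everything):
  sorted[0] = $996569855778697965
  sorted[1] = 5$99656985577869796
  sorted[2] = 55778697965$9965698
  sorted[3] = 569855778697965$996
  sorted[4] = 5778697965$99656985
  sorted[5] = 65$9965698557786979
  sorted[6] = 6569855778697965$99
  sorted[7] = 697965$996569855778
  sorted[8] = 69855778697965$9965
  sorted[9] = 778697965$996569855
  sorted[10] = 78697965$9965698557
  sorted[11] = 7965$99656985577869
  sorted[12] = 855778697965$996569
  sorted[13] = 8697965$99656985577
  sorted[14] = 965$996569855778697
  sorted[15] = 96569855778697965$9
  sorted[16] = 97965$9965698557786
  sorted[17] = 9855778697965$99656
  sorted[18] = 996569855778697965$
sorted[15] = 96569855778697965$9

Answer: 96569855778697965$9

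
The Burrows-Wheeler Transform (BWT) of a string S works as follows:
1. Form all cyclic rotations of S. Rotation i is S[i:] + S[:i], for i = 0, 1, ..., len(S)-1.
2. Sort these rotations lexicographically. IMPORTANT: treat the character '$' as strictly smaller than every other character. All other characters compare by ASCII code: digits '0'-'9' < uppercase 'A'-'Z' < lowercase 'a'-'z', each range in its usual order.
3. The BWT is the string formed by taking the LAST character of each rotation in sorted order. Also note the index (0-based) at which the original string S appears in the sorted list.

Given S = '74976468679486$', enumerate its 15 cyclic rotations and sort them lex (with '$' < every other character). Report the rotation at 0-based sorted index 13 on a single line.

Answer: 9486$7497646867

Derivation:
All 15 rotations (rotation i = S[i:]+S[:i]):
  rot[0] = 74976468679486$
  rot[1] = 4976468679486$7
  rot[2] = 976468679486$74
  rot[3] = 76468679486$749
  rot[4] = 6468679486$7497
  rot[5] = 468679486$74976
  rot[6] = 68679486$749764
  rot[7] = 8679486$7497646
  rot[8] = 679486$74976468
  rot[9] = 79486$749764686
  rot[10] = 9486$7497646867
  rot[11] = 486$74976468679
  rot[12] = 86$749764686794
  rot[13] = 6$7497646867948
  rot[14] = $74976468679486
Sorted (with $ < everything):
  sorted[0] = $74976468679486
  sorted[1] = 468679486$74976
  sorted[2] = 486$74976468679
  sorted[3] = 4976468679486$7
  sorted[4] = 6$7497646867948
  sorted[5] = 6468679486$7497
  sorted[6] = 679486$74976468
  sorted[7] = 68679486$749764
  sorted[8] = 74976468679486$
  sorted[9] = 76468679486$749
  sorted[10] = 79486$749764686
  sorted[11] = 86$749764686794
  sorted[12] = 8679486$7497646
  sorted[13] = 9486$7497646867
  sorted[14] = 976468679486$74
sorted[13] = 9486$7497646867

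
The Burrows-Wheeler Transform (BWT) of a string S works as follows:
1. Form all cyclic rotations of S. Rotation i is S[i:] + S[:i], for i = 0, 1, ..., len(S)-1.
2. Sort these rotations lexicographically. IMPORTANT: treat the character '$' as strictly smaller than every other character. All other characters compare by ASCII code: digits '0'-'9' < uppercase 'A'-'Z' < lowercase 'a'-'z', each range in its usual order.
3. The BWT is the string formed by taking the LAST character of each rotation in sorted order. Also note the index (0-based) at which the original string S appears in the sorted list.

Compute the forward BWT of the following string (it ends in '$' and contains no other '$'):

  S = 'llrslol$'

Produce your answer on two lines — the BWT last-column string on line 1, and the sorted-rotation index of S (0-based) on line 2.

Answer: lo$slllr
2

Derivation:
All 8 rotations (rotation i = S[i:]+S[:i]):
  rot[0] = llrslol$
  rot[1] = lrslol$l
  rot[2] = rslol$ll
  rot[3] = slol$llr
  rot[4] = lol$llrs
  rot[5] = ol$llrsl
  rot[6] = l$llrslo
  rot[7] = $llrslol
Sorted (with $ < everything):
  sorted[0] = $llrslol  (last char: 'l')
  sorted[1] = l$llrslo  (last char: 'o')
  sorted[2] = llrslol$  (last char: '$')
  sorted[3] = lol$llrs  (last char: 's')
  sorted[4] = lrslol$l  (last char: 'l')
  sorted[5] = ol$llrsl  (last char: 'l')
  sorted[6] = rslol$ll  (last char: 'l')
  sorted[7] = slol$llr  (last char: 'r')
Last column: lo$slllr
Original string S is at sorted index 2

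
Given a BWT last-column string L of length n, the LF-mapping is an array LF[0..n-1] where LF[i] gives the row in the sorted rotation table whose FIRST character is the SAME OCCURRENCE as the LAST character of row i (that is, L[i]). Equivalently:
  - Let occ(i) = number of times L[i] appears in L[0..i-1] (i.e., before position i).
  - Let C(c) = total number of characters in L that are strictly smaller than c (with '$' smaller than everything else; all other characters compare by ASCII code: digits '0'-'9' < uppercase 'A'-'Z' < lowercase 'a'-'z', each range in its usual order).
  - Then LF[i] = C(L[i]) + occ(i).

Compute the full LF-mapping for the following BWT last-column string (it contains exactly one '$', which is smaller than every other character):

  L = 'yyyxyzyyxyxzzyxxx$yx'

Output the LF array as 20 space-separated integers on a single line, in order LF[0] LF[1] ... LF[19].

Answer: 8 9 10 1 11 17 12 13 2 14 3 18 19 15 4 5 6 0 16 7

Derivation:
Char counts: '$':1, 'x':7, 'y':9, 'z':3
C (first-col start): C('$')=0, C('x')=1, C('y')=8, C('z')=17
L[0]='y': occ=0, LF[0]=C('y')+0=8+0=8
L[1]='y': occ=1, LF[1]=C('y')+1=8+1=9
L[2]='y': occ=2, LF[2]=C('y')+2=8+2=10
L[3]='x': occ=0, LF[3]=C('x')+0=1+0=1
L[4]='y': occ=3, LF[4]=C('y')+3=8+3=11
L[5]='z': occ=0, LF[5]=C('z')+0=17+0=17
L[6]='y': occ=4, LF[6]=C('y')+4=8+4=12
L[7]='y': occ=5, LF[7]=C('y')+5=8+5=13
L[8]='x': occ=1, LF[8]=C('x')+1=1+1=2
L[9]='y': occ=6, LF[9]=C('y')+6=8+6=14
L[10]='x': occ=2, LF[10]=C('x')+2=1+2=3
L[11]='z': occ=1, LF[11]=C('z')+1=17+1=18
L[12]='z': occ=2, LF[12]=C('z')+2=17+2=19
L[13]='y': occ=7, LF[13]=C('y')+7=8+7=15
L[14]='x': occ=3, LF[14]=C('x')+3=1+3=4
L[15]='x': occ=4, LF[15]=C('x')+4=1+4=5
L[16]='x': occ=5, LF[16]=C('x')+5=1+5=6
L[17]='$': occ=0, LF[17]=C('$')+0=0+0=0
L[18]='y': occ=8, LF[18]=C('y')+8=8+8=16
L[19]='x': occ=6, LF[19]=C('x')+6=1+6=7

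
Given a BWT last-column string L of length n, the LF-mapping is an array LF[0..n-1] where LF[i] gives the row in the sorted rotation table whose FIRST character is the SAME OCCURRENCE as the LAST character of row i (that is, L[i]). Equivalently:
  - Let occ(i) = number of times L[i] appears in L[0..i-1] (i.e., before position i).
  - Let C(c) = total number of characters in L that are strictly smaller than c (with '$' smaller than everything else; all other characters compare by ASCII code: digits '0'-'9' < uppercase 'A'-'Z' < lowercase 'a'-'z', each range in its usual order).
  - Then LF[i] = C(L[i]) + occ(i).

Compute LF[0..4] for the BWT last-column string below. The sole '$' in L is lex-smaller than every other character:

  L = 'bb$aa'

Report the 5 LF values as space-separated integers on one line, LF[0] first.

Char counts: '$':1, 'a':2, 'b':2
C (first-col start): C('$')=0, C('a')=1, C('b')=3
L[0]='b': occ=0, LF[0]=C('b')+0=3+0=3
L[1]='b': occ=1, LF[1]=C('b')+1=3+1=4
L[2]='$': occ=0, LF[2]=C('$')+0=0+0=0
L[3]='a': occ=0, LF[3]=C('a')+0=1+0=1
L[4]='a': occ=1, LF[4]=C('a')+1=1+1=2

Answer: 3 4 0 1 2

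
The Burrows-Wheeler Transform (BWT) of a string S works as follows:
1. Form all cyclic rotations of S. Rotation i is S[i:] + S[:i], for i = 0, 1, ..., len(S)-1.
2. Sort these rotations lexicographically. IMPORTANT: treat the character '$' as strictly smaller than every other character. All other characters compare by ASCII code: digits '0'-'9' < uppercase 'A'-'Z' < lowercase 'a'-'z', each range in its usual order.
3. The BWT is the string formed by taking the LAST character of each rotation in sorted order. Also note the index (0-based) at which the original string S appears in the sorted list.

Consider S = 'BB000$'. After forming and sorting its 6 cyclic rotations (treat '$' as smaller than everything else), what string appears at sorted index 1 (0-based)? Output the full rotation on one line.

Answer: 0$BB00

Derivation:
All 6 rotations (rotation i = S[i:]+S[:i]):
  rot[0] = BB000$
  rot[1] = B000$B
  rot[2] = 000$BB
  rot[3] = 00$BB0
  rot[4] = 0$BB00
  rot[5] = $BB000
Sorted (with $ < everything):
  sorted[0] = $BB000
  sorted[1] = 0$BB00
  sorted[2] = 00$BB0
  sorted[3] = 000$BB
  sorted[4] = B000$B
  sorted[5] = BB000$
sorted[1] = 0$BB00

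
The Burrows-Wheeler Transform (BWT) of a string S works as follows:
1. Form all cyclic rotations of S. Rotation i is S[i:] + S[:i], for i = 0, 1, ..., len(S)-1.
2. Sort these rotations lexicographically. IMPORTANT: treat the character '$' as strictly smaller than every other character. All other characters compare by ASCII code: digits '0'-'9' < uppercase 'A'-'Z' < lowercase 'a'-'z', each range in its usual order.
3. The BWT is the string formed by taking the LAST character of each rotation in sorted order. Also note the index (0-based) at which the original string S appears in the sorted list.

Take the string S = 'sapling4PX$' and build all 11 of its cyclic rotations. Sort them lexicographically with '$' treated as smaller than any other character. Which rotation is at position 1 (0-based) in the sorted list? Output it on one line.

All 11 rotations (rotation i = S[i:]+S[:i]):
  rot[0] = sapling4PX$
  rot[1] = apling4PX$s
  rot[2] = pling4PX$sa
  rot[3] = ling4PX$sap
  rot[4] = ing4PX$sapl
  rot[5] = ng4PX$sapli
  rot[6] = g4PX$saplin
  rot[7] = 4PX$sapling
  rot[8] = PX$sapling4
  rot[9] = X$sapling4P
  rot[10] = $sapling4PX
Sorted (with $ < everything):
  sorted[0] = $sapling4PX
  sorted[1] = 4PX$sapling
  sorted[2] = PX$sapling4
  sorted[3] = X$sapling4P
  sorted[4] = apling4PX$s
  sorted[5] = g4PX$saplin
  sorted[6] = ing4PX$sapl
  sorted[7] = ling4PX$sap
  sorted[8] = ng4PX$sapli
  sorted[9] = pling4PX$sa
  sorted[10] = sapling4PX$
sorted[1] = 4PX$sapling

Answer: 4PX$sapling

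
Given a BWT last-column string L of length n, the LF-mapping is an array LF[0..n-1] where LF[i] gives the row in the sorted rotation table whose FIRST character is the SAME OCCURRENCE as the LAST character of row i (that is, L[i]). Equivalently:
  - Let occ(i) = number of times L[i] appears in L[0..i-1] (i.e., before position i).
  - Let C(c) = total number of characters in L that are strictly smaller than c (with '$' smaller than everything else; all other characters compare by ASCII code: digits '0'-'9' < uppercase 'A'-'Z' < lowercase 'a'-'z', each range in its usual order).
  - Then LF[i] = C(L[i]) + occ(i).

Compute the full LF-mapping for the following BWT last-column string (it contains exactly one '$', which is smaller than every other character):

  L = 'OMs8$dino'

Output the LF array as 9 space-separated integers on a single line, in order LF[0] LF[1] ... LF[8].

Char counts: '$':1, '8':1, 'M':1, 'O':1, 'd':1, 'i':1, 'n':1, 'o':1, 's':1
C (first-col start): C('$')=0, C('8')=1, C('M')=2, C('O')=3, C('d')=4, C('i')=5, C('n')=6, C('o')=7, C('s')=8
L[0]='O': occ=0, LF[0]=C('O')+0=3+0=3
L[1]='M': occ=0, LF[1]=C('M')+0=2+0=2
L[2]='s': occ=0, LF[2]=C('s')+0=8+0=8
L[3]='8': occ=0, LF[3]=C('8')+0=1+0=1
L[4]='$': occ=0, LF[4]=C('$')+0=0+0=0
L[5]='d': occ=0, LF[5]=C('d')+0=4+0=4
L[6]='i': occ=0, LF[6]=C('i')+0=5+0=5
L[7]='n': occ=0, LF[7]=C('n')+0=6+0=6
L[8]='o': occ=0, LF[8]=C('o')+0=7+0=7

Answer: 3 2 8 1 0 4 5 6 7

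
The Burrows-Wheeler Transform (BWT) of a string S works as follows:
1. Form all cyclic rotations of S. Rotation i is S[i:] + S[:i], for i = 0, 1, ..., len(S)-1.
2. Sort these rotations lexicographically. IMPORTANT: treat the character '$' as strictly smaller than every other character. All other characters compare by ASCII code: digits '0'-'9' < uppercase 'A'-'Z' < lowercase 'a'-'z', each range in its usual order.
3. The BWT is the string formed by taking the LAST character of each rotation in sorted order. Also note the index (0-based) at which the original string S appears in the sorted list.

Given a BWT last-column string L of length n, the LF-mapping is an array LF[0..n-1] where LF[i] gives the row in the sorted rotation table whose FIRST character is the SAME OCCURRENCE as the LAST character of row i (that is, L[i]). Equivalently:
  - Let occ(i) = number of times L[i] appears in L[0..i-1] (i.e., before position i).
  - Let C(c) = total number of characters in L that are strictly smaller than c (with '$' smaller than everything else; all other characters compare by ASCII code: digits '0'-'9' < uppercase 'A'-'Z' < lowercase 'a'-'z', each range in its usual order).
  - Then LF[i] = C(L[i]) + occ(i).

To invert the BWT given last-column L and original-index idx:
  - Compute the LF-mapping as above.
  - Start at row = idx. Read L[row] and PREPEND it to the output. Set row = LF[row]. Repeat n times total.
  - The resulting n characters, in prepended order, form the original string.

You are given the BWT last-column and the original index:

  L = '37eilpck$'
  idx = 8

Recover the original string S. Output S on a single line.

LF mapping: 1 2 4 5 7 8 3 6 0
Walk LF starting at row 8, prepending L[row]:
  step 1: row=8, L[8]='$', prepend. Next row=LF[8]=0
  step 2: row=0, L[0]='3', prepend. Next row=LF[0]=1
  step 3: row=1, L[1]='7', prepend. Next row=LF[1]=2
  step 4: row=2, L[2]='e', prepend. Next row=LF[2]=4
  step 5: row=4, L[4]='l', prepend. Next row=LF[4]=7
  step 6: row=7, L[7]='k', prepend. Next row=LF[7]=6
  step 7: row=6, L[6]='c', prepend. Next row=LF[6]=3
  step 8: row=3, L[3]='i', prepend. Next row=LF[3]=5
  step 9: row=5, L[5]='p', prepend. Next row=LF[5]=8
Reversed output: pickle73$

Answer: pickle73$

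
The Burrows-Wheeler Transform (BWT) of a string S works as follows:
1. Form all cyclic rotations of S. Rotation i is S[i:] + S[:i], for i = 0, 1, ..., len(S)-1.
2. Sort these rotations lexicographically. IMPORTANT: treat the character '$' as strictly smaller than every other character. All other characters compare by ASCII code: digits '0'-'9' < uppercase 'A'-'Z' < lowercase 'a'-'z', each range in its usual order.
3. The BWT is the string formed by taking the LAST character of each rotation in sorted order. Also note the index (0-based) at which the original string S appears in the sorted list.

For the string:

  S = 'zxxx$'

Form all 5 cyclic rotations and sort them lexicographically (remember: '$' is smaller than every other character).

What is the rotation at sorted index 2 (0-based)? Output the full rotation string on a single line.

Answer: xx$zx

Derivation:
All 5 rotations (rotation i = S[i:]+S[:i]):
  rot[0] = zxxx$
  rot[1] = xxx$z
  rot[2] = xx$zx
  rot[3] = x$zxx
  rot[4] = $zxxx
Sorted (with $ < everything):
  sorted[0] = $zxxx
  sorted[1] = x$zxx
  sorted[2] = xx$zx
  sorted[3] = xxx$z
  sorted[4] = zxxx$
sorted[2] = xx$zx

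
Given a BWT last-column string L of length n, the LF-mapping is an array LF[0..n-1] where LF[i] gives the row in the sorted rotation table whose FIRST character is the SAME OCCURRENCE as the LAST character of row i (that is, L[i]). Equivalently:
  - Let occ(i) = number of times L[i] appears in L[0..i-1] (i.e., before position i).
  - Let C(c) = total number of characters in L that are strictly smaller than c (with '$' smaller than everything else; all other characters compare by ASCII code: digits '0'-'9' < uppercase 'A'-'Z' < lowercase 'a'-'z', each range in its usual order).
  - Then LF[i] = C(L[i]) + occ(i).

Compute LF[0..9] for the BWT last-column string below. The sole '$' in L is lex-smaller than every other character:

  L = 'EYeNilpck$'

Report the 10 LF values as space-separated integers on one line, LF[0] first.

Char counts: '$':1, 'E':1, 'N':1, 'Y':1, 'c':1, 'e':1, 'i':1, 'k':1, 'l':1, 'p':1
C (first-col start): C('$')=0, C('E')=1, C('N')=2, C('Y')=3, C('c')=4, C('e')=5, C('i')=6, C('k')=7, C('l')=8, C('p')=9
L[0]='E': occ=0, LF[0]=C('E')+0=1+0=1
L[1]='Y': occ=0, LF[1]=C('Y')+0=3+0=3
L[2]='e': occ=0, LF[2]=C('e')+0=5+0=5
L[3]='N': occ=0, LF[3]=C('N')+0=2+0=2
L[4]='i': occ=0, LF[4]=C('i')+0=6+0=6
L[5]='l': occ=0, LF[5]=C('l')+0=8+0=8
L[6]='p': occ=0, LF[6]=C('p')+0=9+0=9
L[7]='c': occ=0, LF[7]=C('c')+0=4+0=4
L[8]='k': occ=0, LF[8]=C('k')+0=7+0=7
L[9]='$': occ=0, LF[9]=C('$')+0=0+0=0

Answer: 1 3 5 2 6 8 9 4 7 0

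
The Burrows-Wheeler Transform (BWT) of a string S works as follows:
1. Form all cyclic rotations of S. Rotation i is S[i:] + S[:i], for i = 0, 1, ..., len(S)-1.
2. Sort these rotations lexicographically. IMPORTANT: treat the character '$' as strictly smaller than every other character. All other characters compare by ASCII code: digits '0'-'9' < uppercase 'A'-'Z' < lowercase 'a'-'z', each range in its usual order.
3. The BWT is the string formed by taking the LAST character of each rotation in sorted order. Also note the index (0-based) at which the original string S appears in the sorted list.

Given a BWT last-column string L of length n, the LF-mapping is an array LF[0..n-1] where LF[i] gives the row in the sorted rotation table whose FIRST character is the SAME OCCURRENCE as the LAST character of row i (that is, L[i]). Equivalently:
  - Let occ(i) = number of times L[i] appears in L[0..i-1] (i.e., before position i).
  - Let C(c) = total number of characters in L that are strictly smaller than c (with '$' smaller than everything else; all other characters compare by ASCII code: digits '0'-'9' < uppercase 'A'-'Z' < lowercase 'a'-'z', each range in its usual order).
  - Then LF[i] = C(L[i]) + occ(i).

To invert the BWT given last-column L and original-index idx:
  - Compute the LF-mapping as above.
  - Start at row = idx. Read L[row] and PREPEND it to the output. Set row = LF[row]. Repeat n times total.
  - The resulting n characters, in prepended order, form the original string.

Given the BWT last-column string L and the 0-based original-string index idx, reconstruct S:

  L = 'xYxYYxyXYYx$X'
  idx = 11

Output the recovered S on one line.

Answer: xxYYYXYxXyYx$

Derivation:
LF mapping: 8 3 9 4 5 10 12 1 6 7 11 0 2
Walk LF starting at row 11, prepending L[row]:
  step 1: row=11, L[11]='$', prepend. Next row=LF[11]=0
  step 2: row=0, L[0]='x', prepend. Next row=LF[0]=8
  step 3: row=8, L[8]='Y', prepend. Next row=LF[8]=6
  step 4: row=6, L[6]='y', prepend. Next row=LF[6]=12
  step 5: row=12, L[12]='X', prepend. Next row=LF[12]=2
  step 6: row=2, L[2]='x', prepend. Next row=LF[2]=9
  step 7: row=9, L[9]='Y', prepend. Next row=LF[9]=7
  step 8: row=7, L[7]='X', prepend. Next row=LF[7]=1
  step 9: row=1, L[1]='Y', prepend. Next row=LF[1]=3
  step 10: row=3, L[3]='Y', prepend. Next row=LF[3]=4
  step 11: row=4, L[4]='Y', prepend. Next row=LF[4]=5
  step 12: row=5, L[5]='x', prepend. Next row=LF[5]=10
  step 13: row=10, L[10]='x', prepend. Next row=LF[10]=11
Reversed output: xxYYYXYxXyYx$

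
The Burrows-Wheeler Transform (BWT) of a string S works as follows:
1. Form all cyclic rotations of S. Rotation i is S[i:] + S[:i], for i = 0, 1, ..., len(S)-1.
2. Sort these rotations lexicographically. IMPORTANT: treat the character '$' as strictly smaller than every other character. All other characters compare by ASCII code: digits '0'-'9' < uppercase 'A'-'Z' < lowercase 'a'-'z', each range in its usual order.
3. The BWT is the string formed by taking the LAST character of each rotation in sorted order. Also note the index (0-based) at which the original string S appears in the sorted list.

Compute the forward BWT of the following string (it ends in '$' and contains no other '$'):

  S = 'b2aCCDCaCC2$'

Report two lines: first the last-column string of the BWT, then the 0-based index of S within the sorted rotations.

Answer: 2CbCaaCDCC2$
11

Derivation:
All 12 rotations (rotation i = S[i:]+S[:i]):
  rot[0] = b2aCCDCaCC2$
  rot[1] = 2aCCDCaCC2$b
  rot[2] = aCCDCaCC2$b2
  rot[3] = CCDCaCC2$b2a
  rot[4] = CDCaCC2$b2aC
  rot[5] = DCaCC2$b2aCC
  rot[6] = CaCC2$b2aCCD
  rot[7] = aCC2$b2aCCDC
  rot[8] = CC2$b2aCCDCa
  rot[9] = C2$b2aCCDCaC
  rot[10] = 2$b2aCCDCaCC
  rot[11] = $b2aCCDCaCC2
Sorted (with $ < everything):
  sorted[0] = $b2aCCDCaCC2  (last char: '2')
  sorted[1] = 2$b2aCCDCaCC  (last char: 'C')
  sorted[2] = 2aCCDCaCC2$b  (last char: 'b')
  sorted[3] = C2$b2aCCDCaC  (last char: 'C')
  sorted[4] = CC2$b2aCCDCa  (last char: 'a')
  sorted[5] = CCDCaCC2$b2a  (last char: 'a')
  sorted[6] = CDCaCC2$b2aC  (last char: 'C')
  sorted[7] = CaCC2$b2aCCD  (last char: 'D')
  sorted[8] = DCaCC2$b2aCC  (last char: 'C')
  sorted[9] = aCC2$b2aCCDC  (last char: 'C')
  sorted[10] = aCCDCaCC2$b2  (last char: '2')
  sorted[11] = b2aCCDCaCC2$  (last char: '$')
Last column: 2CbCaaCDCC2$
Original string S is at sorted index 11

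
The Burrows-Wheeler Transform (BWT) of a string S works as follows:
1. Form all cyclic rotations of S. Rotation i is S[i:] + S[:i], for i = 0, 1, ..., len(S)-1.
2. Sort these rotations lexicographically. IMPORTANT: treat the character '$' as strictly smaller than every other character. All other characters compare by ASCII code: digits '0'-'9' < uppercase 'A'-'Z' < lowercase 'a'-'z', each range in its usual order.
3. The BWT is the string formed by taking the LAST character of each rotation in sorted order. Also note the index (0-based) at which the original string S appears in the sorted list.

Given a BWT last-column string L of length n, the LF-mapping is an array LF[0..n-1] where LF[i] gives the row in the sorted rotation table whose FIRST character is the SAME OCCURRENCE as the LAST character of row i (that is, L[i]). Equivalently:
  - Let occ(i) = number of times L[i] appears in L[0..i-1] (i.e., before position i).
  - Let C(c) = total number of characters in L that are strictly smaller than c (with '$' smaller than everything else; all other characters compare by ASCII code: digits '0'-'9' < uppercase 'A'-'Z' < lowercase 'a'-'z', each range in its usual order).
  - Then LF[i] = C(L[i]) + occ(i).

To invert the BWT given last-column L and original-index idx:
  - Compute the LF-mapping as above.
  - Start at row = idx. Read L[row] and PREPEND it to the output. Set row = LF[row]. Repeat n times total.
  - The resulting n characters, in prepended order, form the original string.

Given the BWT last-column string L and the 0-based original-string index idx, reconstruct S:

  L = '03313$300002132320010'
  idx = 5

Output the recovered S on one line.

LF mapping: 1 15 16 9 17 0 18 2 3 4 5 12 10 19 13 20 14 6 7 11 8
Walk LF starting at row 5, prepending L[row]:
  step 1: row=5, L[5]='$', prepend. Next row=LF[5]=0
  step 2: row=0, L[0]='0', prepend. Next row=LF[0]=1
  step 3: row=1, L[1]='3', prepend. Next row=LF[1]=15
  step 4: row=15, L[15]='3', prepend. Next row=LF[15]=20
  step 5: row=20, L[20]='0', prepend. Next row=LF[20]=8
  step 6: row=8, L[8]='0', prepend. Next row=LF[8]=3
  step 7: row=3, L[3]='1', prepend. Next row=LF[3]=9
  step 8: row=9, L[9]='0', prepend. Next row=LF[9]=4
  step 9: row=4, L[4]='3', prepend. Next row=LF[4]=17
  step 10: row=17, L[17]='0', prepend. Next row=LF[17]=6
  step 11: row=6, L[6]='3', prepend. Next row=LF[6]=18
  step 12: row=18, L[18]='0', prepend. Next row=LF[18]=7
  step 13: row=7, L[7]='0', prepend. Next row=LF[7]=2
  step 14: row=2, L[2]='3', prepend. Next row=LF[2]=16
  step 15: row=16, L[16]='2', prepend. Next row=LF[16]=14
  step 16: row=14, L[14]='2', prepend. Next row=LF[14]=13
  step 17: row=13, L[13]='3', prepend. Next row=LF[13]=19
  step 18: row=19, L[19]='1', prepend. Next row=LF[19]=11
  step 19: row=11, L[11]='2', prepend. Next row=LF[11]=12
  step 20: row=12, L[12]='1', prepend. Next row=LF[12]=10
  step 21: row=10, L[10]='0', prepend. Next row=LF[10]=5
Reversed output: 01213223003030100330$

Answer: 01213223003030100330$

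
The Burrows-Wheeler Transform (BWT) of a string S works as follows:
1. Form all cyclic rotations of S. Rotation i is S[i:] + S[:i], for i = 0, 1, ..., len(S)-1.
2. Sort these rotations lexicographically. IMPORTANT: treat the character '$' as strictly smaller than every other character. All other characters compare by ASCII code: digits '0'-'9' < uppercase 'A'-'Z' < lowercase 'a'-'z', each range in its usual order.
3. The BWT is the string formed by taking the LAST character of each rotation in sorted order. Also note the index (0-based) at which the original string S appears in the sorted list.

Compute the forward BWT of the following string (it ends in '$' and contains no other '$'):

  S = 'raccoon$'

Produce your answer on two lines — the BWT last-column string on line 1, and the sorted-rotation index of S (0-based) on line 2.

Answer: nracooc$
7

Derivation:
All 8 rotations (rotation i = S[i:]+S[:i]):
  rot[0] = raccoon$
  rot[1] = accoon$r
  rot[2] = ccoon$ra
  rot[3] = coon$rac
  rot[4] = oon$racc
  rot[5] = on$racco
  rot[6] = n$raccoo
  rot[7] = $raccoon
Sorted (with $ < everything):
  sorted[0] = $raccoon  (last char: 'n')
  sorted[1] = accoon$r  (last char: 'r')
  sorted[2] = ccoon$ra  (last char: 'a')
  sorted[3] = coon$rac  (last char: 'c')
  sorted[4] = n$raccoo  (last char: 'o')
  sorted[5] = on$racco  (last char: 'o')
  sorted[6] = oon$racc  (last char: 'c')
  sorted[7] = raccoon$  (last char: '$')
Last column: nracooc$
Original string S is at sorted index 7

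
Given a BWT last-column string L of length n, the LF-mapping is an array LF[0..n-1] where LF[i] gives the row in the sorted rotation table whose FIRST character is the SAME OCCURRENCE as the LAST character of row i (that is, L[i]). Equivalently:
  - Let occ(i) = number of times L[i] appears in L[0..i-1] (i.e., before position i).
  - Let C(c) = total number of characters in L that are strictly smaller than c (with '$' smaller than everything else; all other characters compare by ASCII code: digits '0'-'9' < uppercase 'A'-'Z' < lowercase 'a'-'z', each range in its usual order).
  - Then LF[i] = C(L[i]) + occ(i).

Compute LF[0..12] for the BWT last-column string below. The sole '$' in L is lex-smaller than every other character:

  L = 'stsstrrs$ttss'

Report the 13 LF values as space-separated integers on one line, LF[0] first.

Answer: 3 9 4 5 10 1 2 6 0 11 12 7 8

Derivation:
Char counts: '$':1, 'r':2, 's':6, 't':4
C (first-col start): C('$')=0, C('r')=1, C('s')=3, C('t')=9
L[0]='s': occ=0, LF[0]=C('s')+0=3+0=3
L[1]='t': occ=0, LF[1]=C('t')+0=9+0=9
L[2]='s': occ=1, LF[2]=C('s')+1=3+1=4
L[3]='s': occ=2, LF[3]=C('s')+2=3+2=5
L[4]='t': occ=1, LF[4]=C('t')+1=9+1=10
L[5]='r': occ=0, LF[5]=C('r')+0=1+0=1
L[6]='r': occ=1, LF[6]=C('r')+1=1+1=2
L[7]='s': occ=3, LF[7]=C('s')+3=3+3=6
L[8]='$': occ=0, LF[8]=C('$')+0=0+0=0
L[9]='t': occ=2, LF[9]=C('t')+2=9+2=11
L[10]='t': occ=3, LF[10]=C('t')+3=9+3=12
L[11]='s': occ=4, LF[11]=C('s')+4=3+4=7
L[12]='s': occ=5, LF[12]=C('s')+5=3+5=8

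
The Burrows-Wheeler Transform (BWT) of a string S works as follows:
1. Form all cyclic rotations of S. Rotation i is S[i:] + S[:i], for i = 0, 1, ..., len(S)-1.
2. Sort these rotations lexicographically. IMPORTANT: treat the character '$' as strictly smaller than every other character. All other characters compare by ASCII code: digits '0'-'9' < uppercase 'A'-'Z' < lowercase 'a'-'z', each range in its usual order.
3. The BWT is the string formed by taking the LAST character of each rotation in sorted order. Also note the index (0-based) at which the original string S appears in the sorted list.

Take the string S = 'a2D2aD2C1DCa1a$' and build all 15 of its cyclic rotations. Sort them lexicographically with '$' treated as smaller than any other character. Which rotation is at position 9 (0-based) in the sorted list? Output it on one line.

All 15 rotations (rotation i = S[i:]+S[:i]):
  rot[0] = a2D2aD2C1DCa1a$
  rot[1] = 2D2aD2C1DCa1a$a
  rot[2] = D2aD2C1DCa1a$a2
  rot[3] = 2aD2C1DCa1a$a2D
  rot[4] = aD2C1DCa1a$a2D2
  rot[5] = D2C1DCa1a$a2D2a
  rot[6] = 2C1DCa1a$a2D2aD
  rot[7] = C1DCa1a$a2D2aD2
  rot[8] = 1DCa1a$a2D2aD2C
  rot[9] = DCa1a$a2D2aD2C1
  rot[10] = Ca1a$a2D2aD2C1D
  rot[11] = a1a$a2D2aD2C1DC
  rot[12] = 1a$a2D2aD2C1DCa
  rot[13] = a$a2D2aD2C1DCa1
  rot[14] = $a2D2aD2C1DCa1a
Sorted (with $ < everything):
  sorted[0] = $a2D2aD2C1DCa1a
  sorted[1] = 1DCa1a$a2D2aD2C
  sorted[2] = 1a$a2D2aD2C1DCa
  sorted[3] = 2C1DCa1a$a2D2aD
  sorted[4] = 2D2aD2C1DCa1a$a
  sorted[5] = 2aD2C1DCa1a$a2D
  sorted[6] = C1DCa1a$a2D2aD2
  sorted[7] = Ca1a$a2D2aD2C1D
  sorted[8] = D2C1DCa1a$a2D2a
  sorted[9] = D2aD2C1DCa1a$a2
  sorted[10] = DCa1a$a2D2aD2C1
  sorted[11] = a$a2D2aD2C1DCa1
  sorted[12] = a1a$a2D2aD2C1DC
  sorted[13] = a2D2aD2C1DCa1a$
  sorted[14] = aD2C1DCa1a$a2D2
sorted[9] = D2aD2C1DCa1a$a2

Answer: D2aD2C1DCa1a$a2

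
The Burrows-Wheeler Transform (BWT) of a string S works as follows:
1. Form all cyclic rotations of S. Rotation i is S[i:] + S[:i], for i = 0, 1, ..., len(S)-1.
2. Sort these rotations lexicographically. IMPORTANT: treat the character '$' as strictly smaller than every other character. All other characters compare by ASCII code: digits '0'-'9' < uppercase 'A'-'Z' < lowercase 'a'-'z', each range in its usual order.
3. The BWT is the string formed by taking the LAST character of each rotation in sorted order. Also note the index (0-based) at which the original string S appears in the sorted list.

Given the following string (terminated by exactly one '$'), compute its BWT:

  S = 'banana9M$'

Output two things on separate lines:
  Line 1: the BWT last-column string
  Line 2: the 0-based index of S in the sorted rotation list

All 9 rotations (rotation i = S[i:]+S[:i]):
  rot[0] = banana9M$
  rot[1] = anana9M$b
  rot[2] = nana9M$ba
  rot[3] = ana9M$ban
  rot[4] = na9M$bana
  rot[5] = a9M$banan
  rot[6] = 9M$banana
  rot[7] = M$banana9
  rot[8] = $banana9M
Sorted (with $ < everything):
  sorted[0] = $banana9M  (last char: 'M')
  sorted[1] = 9M$banana  (last char: 'a')
  sorted[2] = M$banana9  (last char: '9')
  sorted[3] = a9M$banan  (last char: 'n')
  sorted[4] = ana9M$ban  (last char: 'n')
  sorted[5] = anana9M$b  (last char: 'b')
  sorted[6] = banana9M$  (last char: '$')
  sorted[7] = na9M$bana  (last char: 'a')
  sorted[8] = nana9M$ba  (last char: 'a')
Last column: Ma9nnb$aa
Original string S is at sorted index 6

Answer: Ma9nnb$aa
6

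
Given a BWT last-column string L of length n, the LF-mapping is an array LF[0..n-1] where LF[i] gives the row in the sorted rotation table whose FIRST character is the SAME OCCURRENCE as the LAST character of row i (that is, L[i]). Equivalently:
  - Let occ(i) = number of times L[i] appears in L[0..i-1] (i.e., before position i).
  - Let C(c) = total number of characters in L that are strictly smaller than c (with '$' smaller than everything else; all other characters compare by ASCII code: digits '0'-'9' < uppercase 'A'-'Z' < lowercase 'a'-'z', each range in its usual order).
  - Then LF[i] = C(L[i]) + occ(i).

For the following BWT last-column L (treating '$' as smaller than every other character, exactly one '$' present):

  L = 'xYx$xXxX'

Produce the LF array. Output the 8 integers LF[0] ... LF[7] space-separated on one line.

Char counts: '$':1, 'X':2, 'Y':1, 'x':4
C (first-col start): C('$')=0, C('X')=1, C('Y')=3, C('x')=4
L[0]='x': occ=0, LF[0]=C('x')+0=4+0=4
L[1]='Y': occ=0, LF[1]=C('Y')+0=3+0=3
L[2]='x': occ=1, LF[2]=C('x')+1=4+1=5
L[3]='$': occ=0, LF[3]=C('$')+0=0+0=0
L[4]='x': occ=2, LF[4]=C('x')+2=4+2=6
L[5]='X': occ=0, LF[5]=C('X')+0=1+0=1
L[6]='x': occ=3, LF[6]=C('x')+3=4+3=7
L[7]='X': occ=1, LF[7]=C('X')+1=1+1=2

Answer: 4 3 5 0 6 1 7 2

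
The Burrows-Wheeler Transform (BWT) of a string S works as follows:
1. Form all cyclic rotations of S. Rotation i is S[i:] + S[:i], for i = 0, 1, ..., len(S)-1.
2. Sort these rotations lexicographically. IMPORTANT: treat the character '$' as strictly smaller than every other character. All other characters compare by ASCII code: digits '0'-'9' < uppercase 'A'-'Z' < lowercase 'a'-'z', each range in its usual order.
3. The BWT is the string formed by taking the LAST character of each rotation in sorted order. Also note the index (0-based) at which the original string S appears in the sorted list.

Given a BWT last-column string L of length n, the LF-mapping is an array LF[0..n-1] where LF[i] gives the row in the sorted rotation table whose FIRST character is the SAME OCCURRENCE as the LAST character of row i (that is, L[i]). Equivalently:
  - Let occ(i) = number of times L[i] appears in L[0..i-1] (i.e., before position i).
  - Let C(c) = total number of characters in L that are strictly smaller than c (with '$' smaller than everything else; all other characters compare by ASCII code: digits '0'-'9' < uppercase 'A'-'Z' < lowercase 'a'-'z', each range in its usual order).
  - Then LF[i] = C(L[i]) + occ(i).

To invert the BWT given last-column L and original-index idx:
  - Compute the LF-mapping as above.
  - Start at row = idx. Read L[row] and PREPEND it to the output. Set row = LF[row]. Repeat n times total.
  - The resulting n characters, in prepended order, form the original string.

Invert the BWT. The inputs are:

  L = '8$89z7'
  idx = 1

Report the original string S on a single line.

Answer: 7z988$

Derivation:
LF mapping: 2 0 3 4 5 1
Walk LF starting at row 1, prepending L[row]:
  step 1: row=1, L[1]='$', prepend. Next row=LF[1]=0
  step 2: row=0, L[0]='8', prepend. Next row=LF[0]=2
  step 3: row=2, L[2]='8', prepend. Next row=LF[2]=3
  step 4: row=3, L[3]='9', prepend. Next row=LF[3]=4
  step 5: row=4, L[4]='z', prepend. Next row=LF[4]=5
  step 6: row=5, L[5]='7', prepend. Next row=LF[5]=1
Reversed output: 7z988$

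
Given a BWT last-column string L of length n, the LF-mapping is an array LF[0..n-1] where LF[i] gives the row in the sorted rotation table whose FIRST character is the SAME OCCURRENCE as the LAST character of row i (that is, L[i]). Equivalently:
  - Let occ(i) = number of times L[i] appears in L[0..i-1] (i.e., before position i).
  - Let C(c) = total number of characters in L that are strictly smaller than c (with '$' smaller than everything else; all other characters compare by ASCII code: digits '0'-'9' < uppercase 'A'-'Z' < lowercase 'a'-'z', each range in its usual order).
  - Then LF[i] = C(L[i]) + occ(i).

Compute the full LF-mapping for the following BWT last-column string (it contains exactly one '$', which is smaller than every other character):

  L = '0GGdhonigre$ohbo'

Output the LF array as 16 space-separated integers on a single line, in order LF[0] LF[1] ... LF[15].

Answer: 1 2 3 5 8 12 11 10 7 15 6 0 13 9 4 14

Derivation:
Char counts: '$':1, '0':1, 'G':2, 'b':1, 'd':1, 'e':1, 'g':1, 'h':2, 'i':1, 'n':1, 'o':3, 'r':1
C (first-col start): C('$')=0, C('0')=1, C('G')=2, C('b')=4, C('d')=5, C('e')=6, C('g')=7, C('h')=8, C('i')=10, C('n')=11, C('o')=12, C('r')=15
L[0]='0': occ=0, LF[0]=C('0')+0=1+0=1
L[1]='G': occ=0, LF[1]=C('G')+0=2+0=2
L[2]='G': occ=1, LF[2]=C('G')+1=2+1=3
L[3]='d': occ=0, LF[3]=C('d')+0=5+0=5
L[4]='h': occ=0, LF[4]=C('h')+0=8+0=8
L[5]='o': occ=0, LF[5]=C('o')+0=12+0=12
L[6]='n': occ=0, LF[6]=C('n')+0=11+0=11
L[7]='i': occ=0, LF[7]=C('i')+0=10+0=10
L[8]='g': occ=0, LF[8]=C('g')+0=7+0=7
L[9]='r': occ=0, LF[9]=C('r')+0=15+0=15
L[10]='e': occ=0, LF[10]=C('e')+0=6+0=6
L[11]='$': occ=0, LF[11]=C('$')+0=0+0=0
L[12]='o': occ=1, LF[12]=C('o')+1=12+1=13
L[13]='h': occ=1, LF[13]=C('h')+1=8+1=9
L[14]='b': occ=0, LF[14]=C('b')+0=4+0=4
L[15]='o': occ=2, LF[15]=C('o')+2=12+2=14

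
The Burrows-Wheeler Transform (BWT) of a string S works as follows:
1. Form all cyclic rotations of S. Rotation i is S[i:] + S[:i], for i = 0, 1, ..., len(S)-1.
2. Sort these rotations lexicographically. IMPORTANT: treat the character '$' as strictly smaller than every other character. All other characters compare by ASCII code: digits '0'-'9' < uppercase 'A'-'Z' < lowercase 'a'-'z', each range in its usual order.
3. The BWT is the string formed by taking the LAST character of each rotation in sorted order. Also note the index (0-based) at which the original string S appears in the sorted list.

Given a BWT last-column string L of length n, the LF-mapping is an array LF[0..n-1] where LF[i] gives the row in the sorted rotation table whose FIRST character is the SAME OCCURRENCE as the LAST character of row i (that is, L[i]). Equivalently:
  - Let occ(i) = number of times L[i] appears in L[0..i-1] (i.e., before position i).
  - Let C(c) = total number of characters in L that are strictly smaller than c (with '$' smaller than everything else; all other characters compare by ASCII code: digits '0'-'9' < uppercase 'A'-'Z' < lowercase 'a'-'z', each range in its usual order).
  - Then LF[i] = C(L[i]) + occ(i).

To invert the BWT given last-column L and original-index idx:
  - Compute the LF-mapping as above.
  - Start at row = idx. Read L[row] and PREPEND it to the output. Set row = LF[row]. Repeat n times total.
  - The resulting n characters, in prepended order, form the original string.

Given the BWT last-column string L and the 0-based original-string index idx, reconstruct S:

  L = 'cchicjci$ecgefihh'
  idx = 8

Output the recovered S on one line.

LF mapping: 1 2 10 13 3 16 4 14 0 6 5 9 7 8 15 11 12
Walk LF starting at row 8, prepending L[row]:
  step 1: row=8, L[8]='$', prepend. Next row=LF[8]=0
  step 2: row=0, L[0]='c', prepend. Next row=LF[0]=1
  step 3: row=1, L[1]='c', prepend. Next row=LF[1]=2
  step 4: row=2, L[2]='h', prepend. Next row=LF[2]=10
  step 5: row=10, L[10]='c', prepend. Next row=LF[10]=5
  step 6: row=5, L[5]='j', prepend. Next row=LF[5]=16
  step 7: row=16, L[16]='h', prepend. Next row=LF[16]=12
  step 8: row=12, L[12]='e', prepend. Next row=LF[12]=7
  step 9: row=7, L[7]='i', prepend. Next row=LF[7]=14
  step 10: row=14, L[14]='i', prepend. Next row=LF[14]=15
  step 11: row=15, L[15]='h', prepend. Next row=LF[15]=11
  step 12: row=11, L[11]='g', prepend. Next row=LF[11]=9
  step 13: row=9, L[9]='e', prepend. Next row=LF[9]=6
  step 14: row=6, L[6]='c', prepend. Next row=LF[6]=4
  step 15: row=4, L[4]='c', prepend. Next row=LF[4]=3
  step 16: row=3, L[3]='i', prepend. Next row=LF[3]=13
  step 17: row=13, L[13]='f', prepend. Next row=LF[13]=8
Reversed output: ficceghiiehjchcc$

Answer: ficceghiiehjchcc$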